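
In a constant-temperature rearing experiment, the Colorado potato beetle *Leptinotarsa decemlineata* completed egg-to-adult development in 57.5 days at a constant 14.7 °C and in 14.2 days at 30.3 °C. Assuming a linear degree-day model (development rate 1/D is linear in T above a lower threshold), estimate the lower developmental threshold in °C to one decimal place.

9.6 °C

Under the model K = D·(T − T_b), so D₁·(T₁ − T_b) = D₂·(T₂ − T_b).
57.5·(14.7 − T_b) = 14.2·(30.3 − T_b)
T_b = (57.5·14.7 − 14.2·30.3) / (57.5 − 14.2) = 414.99 / 43.3 = 9.584 °C ≈ 9.6 °C.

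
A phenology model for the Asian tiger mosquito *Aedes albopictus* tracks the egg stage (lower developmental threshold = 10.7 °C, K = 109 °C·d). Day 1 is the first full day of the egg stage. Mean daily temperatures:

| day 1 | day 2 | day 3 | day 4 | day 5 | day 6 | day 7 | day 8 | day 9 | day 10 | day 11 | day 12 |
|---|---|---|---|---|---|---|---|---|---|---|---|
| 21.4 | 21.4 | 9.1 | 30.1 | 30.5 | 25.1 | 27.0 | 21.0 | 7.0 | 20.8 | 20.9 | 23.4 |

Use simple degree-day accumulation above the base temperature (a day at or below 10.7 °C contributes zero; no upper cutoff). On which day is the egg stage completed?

Daily DD above 10.7 °C: 10.7, 10.7, 0.0, 19.4, 19.8, 14.4, 16.3, 10.3, 0.0, 10.1, 10.2, 12.7.
Cumulative: 10.7, 21.4, 21.4, 40.8, 60.6, 75.0, 91.3, 101.6, 101.6, 111.7, 121.9, 134.6.
The total first reaches 109 DD on day 10.

day 10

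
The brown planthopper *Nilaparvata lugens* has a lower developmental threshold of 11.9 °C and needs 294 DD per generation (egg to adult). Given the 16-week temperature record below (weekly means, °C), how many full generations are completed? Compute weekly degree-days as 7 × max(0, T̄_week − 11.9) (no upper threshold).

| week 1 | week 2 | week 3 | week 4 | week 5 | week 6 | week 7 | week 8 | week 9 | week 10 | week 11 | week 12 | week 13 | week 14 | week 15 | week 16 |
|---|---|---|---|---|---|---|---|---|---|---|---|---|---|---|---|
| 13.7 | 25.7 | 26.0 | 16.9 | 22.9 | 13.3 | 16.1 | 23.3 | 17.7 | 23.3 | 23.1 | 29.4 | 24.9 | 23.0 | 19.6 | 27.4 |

3 generations

Weekly DD (7 × max(0, T̄ − 11.9)): 12.6, 96.6, 98.7, 35.0, 77.0, 9.8, 29.4, 79.8, 40.6, 79.8, 78.4, 122.5, 91.0, 77.7, 53.9, 108.5.
Season total = 1091.3 DD.
Complete generations = ⌊1091.3 / 294⌋ = 3.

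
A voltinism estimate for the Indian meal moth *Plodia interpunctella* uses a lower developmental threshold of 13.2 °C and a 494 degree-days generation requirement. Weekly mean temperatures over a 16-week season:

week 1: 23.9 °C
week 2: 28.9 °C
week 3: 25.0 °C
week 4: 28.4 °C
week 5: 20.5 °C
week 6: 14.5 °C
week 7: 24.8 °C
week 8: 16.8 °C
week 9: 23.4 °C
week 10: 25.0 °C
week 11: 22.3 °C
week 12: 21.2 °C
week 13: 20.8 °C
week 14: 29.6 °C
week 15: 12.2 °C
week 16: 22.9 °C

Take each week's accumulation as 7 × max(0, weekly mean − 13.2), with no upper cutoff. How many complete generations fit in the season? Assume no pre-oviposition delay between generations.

Weekly DD (7 × max(0, T̄ − 13.2)): 74.9, 109.9, 82.6, 106.4, 51.1, 9.1, 81.2, 25.2, 71.4, 82.6, 63.7, 56.0, 53.2, 114.8, 0.0, 67.9.
Season total = 1050.0 DD.
Complete generations = ⌊1050.0 / 494⌋ = 2.

2 generations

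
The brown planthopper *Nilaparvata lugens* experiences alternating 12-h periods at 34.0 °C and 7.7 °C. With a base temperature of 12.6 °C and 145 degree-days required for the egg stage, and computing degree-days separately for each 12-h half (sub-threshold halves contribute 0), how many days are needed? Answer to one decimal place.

Day half: max(0, 34.0 − 12.6) × 0.5 = 21.4 × 0.5 = 10.70 DD.
Night half: max(0, 7.7 − 12.6) × 0.5 = 0.0 × 0.5 = 0.00 DD.
Per 24 h: 10.70 DD/day.
Duration = 145 / 10.70 = 13.551 ≈ 13.6 days.

13.6 days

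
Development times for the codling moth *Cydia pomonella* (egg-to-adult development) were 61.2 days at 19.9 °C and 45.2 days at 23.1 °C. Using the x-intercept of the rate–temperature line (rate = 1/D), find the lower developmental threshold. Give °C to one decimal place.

Equal thermal constants: D₁(T₁ − T_b) = D₂(T₂ − T_b).
61.2·(19.9 − T_b) = 45.2·(23.1 − T_b)
T_b = (61.2·19.9 − 45.2·23.1) / (61.2 − 45.2) = 173.76 / 16.0 = 10.860 °C ≈ 10.9 °C.

10.9 °C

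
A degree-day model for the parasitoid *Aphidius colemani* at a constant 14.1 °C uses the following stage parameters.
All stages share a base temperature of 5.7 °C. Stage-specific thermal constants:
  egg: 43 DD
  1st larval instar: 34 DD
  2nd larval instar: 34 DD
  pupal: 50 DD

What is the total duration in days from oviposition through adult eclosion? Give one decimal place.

Daily accumulation at 14.1 °C = 14.1 − 5.7 = 8.4 DD/day.
Total K = 43 + 34 + 34 + 50 = 161 DD.
Total duration = 161 / 8.4 = 19.167 ≈ 19.2 days.

19.2 days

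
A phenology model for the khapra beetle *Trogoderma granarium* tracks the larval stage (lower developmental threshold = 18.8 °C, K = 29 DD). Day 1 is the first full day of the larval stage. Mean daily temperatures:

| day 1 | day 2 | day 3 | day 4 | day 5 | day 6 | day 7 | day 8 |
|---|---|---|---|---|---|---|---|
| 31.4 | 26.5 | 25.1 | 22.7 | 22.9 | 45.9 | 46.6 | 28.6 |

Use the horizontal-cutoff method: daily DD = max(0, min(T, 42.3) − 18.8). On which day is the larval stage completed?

Daily DD above 18.8 °C (capped at 23.5): 12.6, 7.7, 6.3, 3.9, 4.1, 23.5, 23.5, 9.8.
Cumulative: 12.6, 20.3, 26.6, 30.5, 34.6, 58.1, 81.6, 91.4.
The total first reaches 29 DD on day 4.

day 4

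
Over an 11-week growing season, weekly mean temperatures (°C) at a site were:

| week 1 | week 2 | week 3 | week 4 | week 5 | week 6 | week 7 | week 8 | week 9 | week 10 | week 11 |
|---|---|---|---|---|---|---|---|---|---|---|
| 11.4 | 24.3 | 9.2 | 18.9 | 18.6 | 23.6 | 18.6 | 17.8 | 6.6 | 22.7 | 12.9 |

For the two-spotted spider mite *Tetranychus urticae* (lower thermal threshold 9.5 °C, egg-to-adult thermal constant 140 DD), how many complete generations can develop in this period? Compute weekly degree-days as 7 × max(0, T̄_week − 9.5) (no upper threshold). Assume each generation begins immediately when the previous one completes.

Weekly DD (7 × max(0, T̄ − 9.5)): 13.3, 103.6, 0.0, 65.8, 63.7, 98.7, 63.7, 58.1, 0.0, 92.4, 23.8.
Season total = 583.1 DD.
Complete generations = ⌊583.1 / 140⌋ = 4.

4 generations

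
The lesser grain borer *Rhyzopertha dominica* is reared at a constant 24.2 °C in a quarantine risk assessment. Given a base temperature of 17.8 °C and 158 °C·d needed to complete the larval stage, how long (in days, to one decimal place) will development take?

24.7 days

Daily accumulation = 24.2 − 17.8 = 6.4 DD/day.
Duration = 158 / 6.4 = 24.688 ≈ 24.7 days.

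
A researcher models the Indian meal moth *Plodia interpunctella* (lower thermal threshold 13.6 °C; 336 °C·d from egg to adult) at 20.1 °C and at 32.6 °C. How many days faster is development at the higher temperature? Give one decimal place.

34.0 days

At 20.1 °C: 336 / (20.1 − 13.6) = 336 / 6.5 = 51.692 d.
At 32.6 °C: 336 / (32.6 − 13.6) = 336 / 19.0 = 17.684 d.
Difference = |51.692 − 17.684| = 34.008 ≈ 34.0 days.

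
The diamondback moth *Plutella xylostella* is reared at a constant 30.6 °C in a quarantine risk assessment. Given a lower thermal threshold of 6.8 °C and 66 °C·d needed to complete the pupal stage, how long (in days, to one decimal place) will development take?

2.8 days

Daily accumulation = 30.6 − 6.8 = 23.8 DD/day.
Duration = 66 / 23.8 = 2.773 ≈ 2.8 days.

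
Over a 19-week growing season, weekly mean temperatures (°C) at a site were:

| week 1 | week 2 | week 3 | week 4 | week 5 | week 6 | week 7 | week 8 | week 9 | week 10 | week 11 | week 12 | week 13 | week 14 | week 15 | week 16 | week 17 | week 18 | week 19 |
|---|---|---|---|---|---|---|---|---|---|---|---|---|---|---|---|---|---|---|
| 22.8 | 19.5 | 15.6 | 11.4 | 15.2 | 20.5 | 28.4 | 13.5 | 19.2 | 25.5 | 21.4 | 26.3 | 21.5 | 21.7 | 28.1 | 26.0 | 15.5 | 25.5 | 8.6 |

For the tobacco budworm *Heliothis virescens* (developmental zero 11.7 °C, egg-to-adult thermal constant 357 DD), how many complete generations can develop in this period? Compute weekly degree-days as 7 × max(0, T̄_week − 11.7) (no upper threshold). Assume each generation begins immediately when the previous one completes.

3 generations

Weekly DD (7 × max(0, T̄ − 11.7)): 77.7, 54.6, 27.3, 0.0, 24.5, 61.6, 116.9, 12.6, 52.5, 96.6, 67.9, 102.2, 68.6, 70.0, 114.8, 100.1, 26.6, 96.6, 0.0.
Season total = 1171.1 DD.
Complete generations = ⌊1171.1 / 357⌋ = 3.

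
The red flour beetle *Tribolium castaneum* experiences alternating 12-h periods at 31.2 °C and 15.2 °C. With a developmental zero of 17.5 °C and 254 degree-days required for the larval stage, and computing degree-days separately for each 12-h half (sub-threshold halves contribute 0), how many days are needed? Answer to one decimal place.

Day half: max(0, 31.2 − 17.5) × 0.5 = 13.7 × 0.5 = 6.85 DD.
Night half: max(0, 15.2 − 17.5) × 0.5 = 0.0 × 0.5 = 0.00 DD.
Per 24 h: 6.85 DD/day.
Duration = 254 / 6.85 = 37.080 ≈ 37.1 days.

37.1 days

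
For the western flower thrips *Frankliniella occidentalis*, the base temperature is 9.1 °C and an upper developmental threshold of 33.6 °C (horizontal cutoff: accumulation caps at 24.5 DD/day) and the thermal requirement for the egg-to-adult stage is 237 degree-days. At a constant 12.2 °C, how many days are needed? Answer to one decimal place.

76.5 days

Daily accumulation = 12.2 − 9.1 = 3.1 DD/day.
Duration = 237 / 3.1 = 76.452 ≈ 76.5 days.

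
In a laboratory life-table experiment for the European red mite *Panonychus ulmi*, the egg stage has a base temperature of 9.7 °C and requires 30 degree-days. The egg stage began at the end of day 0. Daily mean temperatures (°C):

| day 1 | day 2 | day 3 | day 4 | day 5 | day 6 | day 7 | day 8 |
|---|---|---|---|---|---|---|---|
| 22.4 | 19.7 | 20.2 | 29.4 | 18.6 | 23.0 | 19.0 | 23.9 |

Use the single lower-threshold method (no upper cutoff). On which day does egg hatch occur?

day 3

Daily DD above 9.7 °C: 12.7, 10.0, 10.5, 19.7, 8.9, 13.3, 9.3, 14.2.
Cumulative: 12.7, 22.7, 33.2, 52.9, 61.8, 75.1, 84.4, 98.6.
The total first reaches 30 DD on day 3.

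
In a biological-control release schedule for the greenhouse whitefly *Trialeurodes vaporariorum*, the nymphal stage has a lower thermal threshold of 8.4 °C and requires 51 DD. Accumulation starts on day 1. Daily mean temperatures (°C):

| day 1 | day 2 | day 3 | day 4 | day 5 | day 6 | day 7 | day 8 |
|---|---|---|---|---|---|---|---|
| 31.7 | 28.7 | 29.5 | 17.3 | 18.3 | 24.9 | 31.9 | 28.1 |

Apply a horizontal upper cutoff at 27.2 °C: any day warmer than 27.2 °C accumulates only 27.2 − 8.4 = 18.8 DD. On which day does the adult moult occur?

Daily DD above 8.4 °C (capped at 18.8): 18.8, 18.8, 18.8, 8.9, 9.9, 16.5, 18.8, 18.8.
Cumulative: 18.8, 37.6, 56.4, 65.3, 75.2, 91.7, 110.5, 129.3.
The total first reaches 51 DD on day 3.

day 3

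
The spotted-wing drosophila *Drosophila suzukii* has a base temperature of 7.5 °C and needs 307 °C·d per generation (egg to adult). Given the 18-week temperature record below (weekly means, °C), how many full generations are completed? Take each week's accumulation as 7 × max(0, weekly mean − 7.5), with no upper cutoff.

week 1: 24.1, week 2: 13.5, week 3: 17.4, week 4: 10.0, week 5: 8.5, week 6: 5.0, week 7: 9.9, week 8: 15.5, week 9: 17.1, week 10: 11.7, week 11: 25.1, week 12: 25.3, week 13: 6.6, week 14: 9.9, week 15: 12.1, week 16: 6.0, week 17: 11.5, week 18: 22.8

2 generations

Weekly DD (7 × max(0, T̄ − 7.5)): 116.2, 42.0, 69.3, 17.5, 7.0, 0.0, 16.8, 56.0, 67.2, 29.4, 123.2, 124.6, 0.0, 16.8, 32.2, 0.0, 28.0, 107.1.
Season total = 853.3 DD.
Complete generations = ⌊853.3 / 307⌋ = 2.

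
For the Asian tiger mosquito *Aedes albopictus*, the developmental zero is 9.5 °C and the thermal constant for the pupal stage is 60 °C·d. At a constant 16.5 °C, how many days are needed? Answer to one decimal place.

Daily accumulation = 16.5 − 9.5 = 7.0 DD/day.
Duration = 60 / 7.0 = 8.571 ≈ 8.6 days.

8.6 days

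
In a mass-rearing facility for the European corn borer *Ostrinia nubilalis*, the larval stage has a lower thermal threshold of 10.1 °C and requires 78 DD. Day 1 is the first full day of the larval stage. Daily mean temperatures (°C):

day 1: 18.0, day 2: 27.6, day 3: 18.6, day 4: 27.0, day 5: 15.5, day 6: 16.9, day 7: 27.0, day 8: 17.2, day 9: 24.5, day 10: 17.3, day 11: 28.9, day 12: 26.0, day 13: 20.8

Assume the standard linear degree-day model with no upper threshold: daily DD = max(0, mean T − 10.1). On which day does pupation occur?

Daily DD above 10.1 °C: 7.9, 17.5, 8.5, 16.9, 5.4, 6.8, 16.9, 7.1, 14.4, 7.2, 18.8, 15.9, 10.7.
Cumulative: 7.9, 25.4, 33.9, 50.8, 56.2, 63.0, 79.9, 87.0, 101.4, 108.6, 127.4, 143.3, 154.0.
The total first reaches 78 DD on day 7.

day 7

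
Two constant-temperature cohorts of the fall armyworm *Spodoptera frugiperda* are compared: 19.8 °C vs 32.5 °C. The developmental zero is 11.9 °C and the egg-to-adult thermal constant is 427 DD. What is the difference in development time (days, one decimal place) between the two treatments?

33.3 days

At 19.8 °C: 427 / (19.8 − 11.9) = 427 / 7.9 = 54.051 d.
At 32.5 °C: 427 / (32.5 − 11.9) = 427 / 20.6 = 20.728 d.
Difference = |54.051 − 20.728| = 33.322 ≈ 33.3 days.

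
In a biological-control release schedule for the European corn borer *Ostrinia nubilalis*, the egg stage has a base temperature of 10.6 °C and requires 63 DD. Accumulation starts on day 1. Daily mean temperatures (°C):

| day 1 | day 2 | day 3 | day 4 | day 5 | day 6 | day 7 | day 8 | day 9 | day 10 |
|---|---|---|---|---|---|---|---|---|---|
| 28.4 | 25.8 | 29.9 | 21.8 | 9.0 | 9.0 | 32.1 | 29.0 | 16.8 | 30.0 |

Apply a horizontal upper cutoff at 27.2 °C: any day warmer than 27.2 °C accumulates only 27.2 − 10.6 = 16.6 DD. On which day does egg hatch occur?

Daily DD above 10.6 °C (capped at 16.6): 16.6, 15.2, 16.6, 11.2, 0.0, 0.0, 16.6, 16.6, 6.2, 16.6.
Cumulative: 16.6, 31.8, 48.4, 59.6, 59.6, 59.6, 76.2, 92.8, 99.0, 115.6.
The total first reaches 63 DD on day 7.

day 7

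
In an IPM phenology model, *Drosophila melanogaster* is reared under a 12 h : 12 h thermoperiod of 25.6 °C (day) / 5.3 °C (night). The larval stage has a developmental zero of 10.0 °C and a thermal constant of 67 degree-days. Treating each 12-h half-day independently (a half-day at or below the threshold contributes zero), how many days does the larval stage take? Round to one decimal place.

8.6 days

Day half: max(0, 25.6 − 10.0) × 0.5 = 15.6 × 0.5 = 7.80 DD.
Night half: max(0, 5.3 − 10.0) × 0.5 = 0.0 × 0.5 = 0.00 DD.
Per 24 h: 7.80 DD/day.
Duration = 67 / 7.80 = 8.590 ≈ 8.6 days.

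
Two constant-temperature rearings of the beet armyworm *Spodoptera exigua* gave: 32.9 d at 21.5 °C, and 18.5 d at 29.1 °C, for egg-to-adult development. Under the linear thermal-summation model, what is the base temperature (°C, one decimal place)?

11.7 °C

Under the model K = D·(T − T_b), so D₁·(T₁ − T_b) = D₂·(T₂ − T_b).
32.9·(21.5 − T_b) = 18.5·(29.1 − T_b)
T_b = (32.9·21.5 − 18.5·29.1) / (32.9 − 18.5) = 169.00 / 14.4 = 11.736 °C ≈ 11.7 °C.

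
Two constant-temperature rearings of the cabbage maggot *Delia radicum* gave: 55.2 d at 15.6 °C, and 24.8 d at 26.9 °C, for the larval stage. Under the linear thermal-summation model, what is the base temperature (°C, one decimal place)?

6.4 °C

Under the model K = D·(T − T_b), so D₁·(T₁ − T_b) = D₂·(T₂ − T_b).
55.2·(15.6 − T_b) = 24.8·(26.9 − T_b)
T_b = (55.2·15.6 − 24.8·26.9) / (55.2 − 24.8) = 194.00 / 30.4 = 6.382 °C ≈ 6.4 °C.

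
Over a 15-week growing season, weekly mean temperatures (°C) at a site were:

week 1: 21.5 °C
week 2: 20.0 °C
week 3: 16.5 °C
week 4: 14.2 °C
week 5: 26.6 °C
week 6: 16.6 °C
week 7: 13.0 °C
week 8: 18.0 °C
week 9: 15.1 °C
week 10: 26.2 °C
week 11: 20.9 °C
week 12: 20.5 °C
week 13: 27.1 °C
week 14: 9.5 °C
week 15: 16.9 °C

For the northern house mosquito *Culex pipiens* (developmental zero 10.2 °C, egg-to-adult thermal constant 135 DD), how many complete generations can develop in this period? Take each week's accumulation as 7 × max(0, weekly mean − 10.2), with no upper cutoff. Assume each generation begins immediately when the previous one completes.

Weekly DD (7 × max(0, T̄ − 10.2)): 79.1, 68.6, 44.1, 28.0, 114.8, 44.8, 19.6, 54.6, 34.3, 112.0, 74.9, 72.1, 118.3, 0.0, 46.9.
Season total = 912.1 DD.
Complete generations = ⌊912.1 / 135⌋ = 6.

6 generations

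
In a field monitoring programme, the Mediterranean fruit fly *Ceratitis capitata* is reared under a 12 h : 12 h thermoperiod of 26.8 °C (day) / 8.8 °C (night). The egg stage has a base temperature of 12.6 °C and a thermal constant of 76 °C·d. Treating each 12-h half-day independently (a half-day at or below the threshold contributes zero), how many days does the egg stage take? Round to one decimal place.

10.7 days

Day half: max(0, 26.8 − 12.6) × 0.5 = 14.2 × 0.5 = 7.10 DD.
Night half: max(0, 8.8 − 12.6) × 0.5 = 0.0 × 0.5 = 0.00 DD.
Per 24 h: 7.10 DD/day.
Duration = 76 / 7.10 = 10.704 ≈ 10.7 days.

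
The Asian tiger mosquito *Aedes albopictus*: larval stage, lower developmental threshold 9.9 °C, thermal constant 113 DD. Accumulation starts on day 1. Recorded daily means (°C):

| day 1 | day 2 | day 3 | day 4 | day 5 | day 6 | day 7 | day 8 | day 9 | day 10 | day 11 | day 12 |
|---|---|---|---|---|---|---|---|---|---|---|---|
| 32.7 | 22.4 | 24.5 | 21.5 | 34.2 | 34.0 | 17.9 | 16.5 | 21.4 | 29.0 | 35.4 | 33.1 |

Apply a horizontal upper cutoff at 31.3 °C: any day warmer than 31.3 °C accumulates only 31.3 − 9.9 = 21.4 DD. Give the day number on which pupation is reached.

Daily DD above 9.9 °C (capped at 21.4): 21.4, 12.5, 14.6, 11.6, 21.4, 21.4, 8.0, 6.6, 11.5, 19.1, 21.4, 21.4.
Cumulative: 21.4, 33.9, 48.5, 60.1, 81.5, 102.9, 110.9, 117.5, 129.0, 148.1, 169.5, 190.9.
The total first reaches 113 DD on day 8.

day 8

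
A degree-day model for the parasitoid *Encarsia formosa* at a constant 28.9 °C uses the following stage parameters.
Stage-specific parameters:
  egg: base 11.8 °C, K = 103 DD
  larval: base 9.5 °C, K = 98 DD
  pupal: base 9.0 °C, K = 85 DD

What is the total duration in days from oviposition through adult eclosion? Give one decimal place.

egg: 103 / (28.9 − 11.8) = 103 / 17.1 = 6.023 d.
larval: 98 / (28.9 − 9.5) = 98 / 19.4 = 5.052 d.
pupal: 85 / (28.9 − 9.0) = 85 / 19.9 = 4.271 d.
Sum = 15.346 ≈ 15.3 days.

15.3 days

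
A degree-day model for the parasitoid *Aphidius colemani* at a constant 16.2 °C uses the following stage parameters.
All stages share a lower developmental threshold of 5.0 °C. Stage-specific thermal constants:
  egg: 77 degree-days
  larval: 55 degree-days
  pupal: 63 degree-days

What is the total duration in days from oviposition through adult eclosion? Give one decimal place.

Daily accumulation at 16.2 °C = 16.2 − 5.0 = 11.2 DD/day.
Total K = 77 + 55 + 63 = 195 DD.
Total duration = 195 / 11.2 = 17.411 ≈ 17.4 days.

17.4 days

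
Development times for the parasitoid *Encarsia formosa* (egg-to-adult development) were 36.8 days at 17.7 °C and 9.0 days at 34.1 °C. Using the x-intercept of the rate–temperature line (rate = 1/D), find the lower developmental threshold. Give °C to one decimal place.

12.4 °C

Linear rate model ⇒ the product D·(T − T_b) is constant across temperatures.
36.8·(17.7 − T_b) = 9.0·(34.1 − T_b)
T_b = (36.8·17.7 − 9.0·34.1) / (36.8 − 9.0) = 344.46 / 27.8 = 12.391 °C ≈ 12.4 °C.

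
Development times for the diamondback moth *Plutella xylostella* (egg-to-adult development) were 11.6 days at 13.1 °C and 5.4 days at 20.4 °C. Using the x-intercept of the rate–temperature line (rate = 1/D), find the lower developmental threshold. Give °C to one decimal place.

Equal thermal constants: D₁(T₁ − T_b) = D₂(T₂ − T_b).
11.6·(13.1 − T_b) = 5.4·(20.4 − T_b)
T_b = (11.6·13.1 − 5.4·20.4) / (11.6 − 5.4) = 41.80 / 6.2 = 6.742 °C ≈ 6.7 °C.

6.7 °C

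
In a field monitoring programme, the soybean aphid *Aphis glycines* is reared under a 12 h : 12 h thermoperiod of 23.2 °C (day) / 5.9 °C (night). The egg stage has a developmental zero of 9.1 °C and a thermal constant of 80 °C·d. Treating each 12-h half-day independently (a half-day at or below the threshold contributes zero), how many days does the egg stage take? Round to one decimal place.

Day half: max(0, 23.2 − 9.1) × 0.5 = 14.1 × 0.5 = 7.05 DD.
Night half: max(0, 5.9 − 9.1) × 0.5 = 0.0 × 0.5 = 0.00 DD.
Per 24 h: 7.05 DD/day.
Duration = 80 / 7.05 = 11.348 ≈ 11.3 days.

11.3 days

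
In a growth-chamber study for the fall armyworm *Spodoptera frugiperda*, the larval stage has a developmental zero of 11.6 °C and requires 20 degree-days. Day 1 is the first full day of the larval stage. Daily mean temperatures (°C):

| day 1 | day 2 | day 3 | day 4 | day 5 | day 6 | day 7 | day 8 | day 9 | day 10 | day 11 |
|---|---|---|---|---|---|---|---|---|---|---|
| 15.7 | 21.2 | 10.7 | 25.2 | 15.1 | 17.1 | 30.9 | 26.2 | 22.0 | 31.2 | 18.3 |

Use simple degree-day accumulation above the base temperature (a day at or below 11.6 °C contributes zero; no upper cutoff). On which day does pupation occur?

Daily DD above 11.6 °C: 4.1, 9.6, 0.0, 13.6, 3.5, 5.5, 19.3, 14.6, 10.4, 19.6, 6.7.
Cumulative: 4.1, 13.7, 13.7, 27.3, 30.8, 36.3, 55.6, 70.2, 80.6, 100.2, 106.9.
The total first reaches 20 DD on day 4.

day 4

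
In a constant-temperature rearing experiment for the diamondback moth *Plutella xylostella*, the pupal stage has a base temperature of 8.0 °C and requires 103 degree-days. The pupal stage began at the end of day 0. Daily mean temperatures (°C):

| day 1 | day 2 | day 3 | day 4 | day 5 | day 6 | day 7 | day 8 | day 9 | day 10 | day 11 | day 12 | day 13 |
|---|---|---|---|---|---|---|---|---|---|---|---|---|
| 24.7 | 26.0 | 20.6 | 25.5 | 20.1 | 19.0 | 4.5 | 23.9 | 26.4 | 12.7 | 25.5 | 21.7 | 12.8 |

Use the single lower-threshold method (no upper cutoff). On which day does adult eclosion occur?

Daily DD above 8.0 °C: 16.7, 18.0, 12.6, 17.5, 12.1, 11.0, 0.0, 15.9, 18.4, 4.7, 17.5, 13.7, 4.8.
Cumulative: 16.7, 34.7, 47.3, 64.8, 76.9, 87.9, 87.9, 103.8, 122.2, 126.9, 144.4, 158.1, 162.9.
The total first reaches 103 DD on day 8.

day 8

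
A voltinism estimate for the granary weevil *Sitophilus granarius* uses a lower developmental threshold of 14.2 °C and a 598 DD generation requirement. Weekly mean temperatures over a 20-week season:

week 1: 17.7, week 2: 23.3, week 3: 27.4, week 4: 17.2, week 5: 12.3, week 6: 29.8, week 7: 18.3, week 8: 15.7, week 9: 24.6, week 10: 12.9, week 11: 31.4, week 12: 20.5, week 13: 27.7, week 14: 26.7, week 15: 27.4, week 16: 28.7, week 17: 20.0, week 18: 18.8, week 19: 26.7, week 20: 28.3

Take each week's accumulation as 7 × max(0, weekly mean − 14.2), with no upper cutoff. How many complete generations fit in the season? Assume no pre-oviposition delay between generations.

Weekly DD (7 × max(0, T̄ − 14.2)): 24.5, 63.7, 92.4, 21.0, 0.0, 109.2, 28.7, 10.5, 72.8, 0.0, 120.4, 44.1, 94.5, 87.5, 92.4, 101.5, 40.6, 32.2, 87.5, 98.7.
Season total = 1222.2 DD.
Complete generations = ⌊1222.2 / 598⌋ = 2.

2 generations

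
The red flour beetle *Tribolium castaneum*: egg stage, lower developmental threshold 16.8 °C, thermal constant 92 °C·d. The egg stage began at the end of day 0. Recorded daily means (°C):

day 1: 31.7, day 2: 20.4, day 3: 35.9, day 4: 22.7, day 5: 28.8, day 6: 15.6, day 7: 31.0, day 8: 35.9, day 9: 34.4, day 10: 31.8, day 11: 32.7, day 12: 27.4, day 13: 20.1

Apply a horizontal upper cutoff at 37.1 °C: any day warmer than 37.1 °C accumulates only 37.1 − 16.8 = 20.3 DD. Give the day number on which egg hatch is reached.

Daily DD above 16.8 °C (capped at 20.3): 14.9, 3.6, 19.1, 5.9, 12.0, 0.0, 14.2, 19.1, 17.6, 15.0, 15.9, 10.6, 3.3.
Cumulative: 14.9, 18.5, 37.6, 43.5, 55.5, 55.5, 69.7, 88.8, 106.4, 121.4, 137.3, 147.9, 151.2.
The total first reaches 92 DD on day 9.

day 9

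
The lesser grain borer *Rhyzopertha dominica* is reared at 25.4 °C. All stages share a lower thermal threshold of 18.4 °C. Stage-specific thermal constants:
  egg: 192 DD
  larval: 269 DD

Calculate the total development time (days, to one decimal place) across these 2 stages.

Daily accumulation at 25.4 °C = 25.4 − 18.4 = 7.0 DD/day.
Total K = 192 + 269 = 461 DD.
Total duration = 461 / 7.0 = 65.857 ≈ 65.9 days.

65.9 days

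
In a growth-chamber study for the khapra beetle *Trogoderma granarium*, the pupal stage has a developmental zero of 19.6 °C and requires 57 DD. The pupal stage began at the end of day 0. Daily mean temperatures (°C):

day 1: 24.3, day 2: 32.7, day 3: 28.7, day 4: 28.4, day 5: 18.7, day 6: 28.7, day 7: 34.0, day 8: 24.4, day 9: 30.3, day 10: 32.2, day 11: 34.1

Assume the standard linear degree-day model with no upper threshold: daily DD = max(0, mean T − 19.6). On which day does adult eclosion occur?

day 7

Daily DD above 19.6 °C: 4.7, 13.1, 9.1, 8.8, 0.0, 9.1, 14.4, 4.8, 10.7, 12.6, 14.5.
Cumulative: 4.7, 17.8, 26.9, 35.7, 35.7, 44.8, 59.2, 64.0, 74.7, 87.3, 101.8.
The total first reaches 57 DD on day 7.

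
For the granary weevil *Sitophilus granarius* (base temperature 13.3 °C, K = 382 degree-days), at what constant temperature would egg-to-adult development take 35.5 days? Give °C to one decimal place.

Required daily accumulation = 382 / 35.5 = 10.761 DD/day.
T = T_base + 10.761 = 13.3 + 10.761 = 24.061 ≈ 24.1 °C.

24.1 °C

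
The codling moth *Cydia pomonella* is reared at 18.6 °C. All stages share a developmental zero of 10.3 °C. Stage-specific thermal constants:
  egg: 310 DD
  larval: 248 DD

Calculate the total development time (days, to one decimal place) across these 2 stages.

Daily accumulation at 18.6 °C = 18.6 − 10.3 = 8.3 DD/day.
Total K = 310 + 248 = 558 DD.
Total duration = 558 / 8.3 = 67.229 ≈ 67.2 days.

67.2 days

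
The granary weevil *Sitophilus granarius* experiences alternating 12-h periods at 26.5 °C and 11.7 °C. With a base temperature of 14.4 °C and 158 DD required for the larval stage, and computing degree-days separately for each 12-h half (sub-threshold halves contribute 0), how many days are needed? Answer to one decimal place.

26.1 days

Day half: max(0, 26.5 − 14.4) × 0.5 = 12.1 × 0.5 = 6.05 DD.
Night half: max(0, 11.7 − 14.4) × 0.5 = 0.0 × 0.5 = 0.00 DD.
Per 24 h: 6.05 DD/day.
Duration = 158 / 6.05 = 26.116 ≈ 26.1 days.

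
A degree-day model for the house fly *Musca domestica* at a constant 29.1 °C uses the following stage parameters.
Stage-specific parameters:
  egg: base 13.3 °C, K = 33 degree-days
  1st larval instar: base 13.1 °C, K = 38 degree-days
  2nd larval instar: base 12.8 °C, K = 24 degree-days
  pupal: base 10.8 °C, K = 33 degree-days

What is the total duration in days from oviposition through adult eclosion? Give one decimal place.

7.7 days

egg: 33 / (29.1 − 13.3) = 33 / 15.8 = 2.089 d.
1st larval instar: 38 / (29.1 − 13.1) = 38 / 16.0 = 2.375 d.
2nd larval instar: 24 / (29.1 − 12.8) = 24 / 16.3 = 1.472 d.
pupal: 33 / (29.1 − 10.8) = 33 / 18.3 = 1.803 d.
Sum = 7.739 ≈ 7.7 days.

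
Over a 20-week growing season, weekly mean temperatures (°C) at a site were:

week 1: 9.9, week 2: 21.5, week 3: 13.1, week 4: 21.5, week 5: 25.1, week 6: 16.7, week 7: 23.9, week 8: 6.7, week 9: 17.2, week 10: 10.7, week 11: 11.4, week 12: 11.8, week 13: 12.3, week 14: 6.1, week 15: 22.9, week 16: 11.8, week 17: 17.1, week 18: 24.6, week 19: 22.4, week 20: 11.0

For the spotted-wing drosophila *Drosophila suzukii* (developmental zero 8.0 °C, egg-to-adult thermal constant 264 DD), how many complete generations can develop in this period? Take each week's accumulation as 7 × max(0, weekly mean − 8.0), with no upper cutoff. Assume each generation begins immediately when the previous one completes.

4 generations

Weekly DD (7 × max(0, T̄ − 8.0)): 13.3, 94.5, 35.7, 94.5, 119.7, 60.9, 111.3, 0.0, 64.4, 18.9, 23.8, 26.6, 30.1, 0.0, 104.3, 26.6, 63.7, 116.2, 100.8, 21.0.
Season total = 1126.3 DD.
Complete generations = ⌊1126.3 / 264⌋ = 4.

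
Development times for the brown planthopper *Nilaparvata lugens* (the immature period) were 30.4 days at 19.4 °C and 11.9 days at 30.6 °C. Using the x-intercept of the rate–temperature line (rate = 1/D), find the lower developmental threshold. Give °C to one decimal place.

Under the model K = D·(T − T_b), so D₁·(T₁ − T_b) = D₂·(T₂ − T_b).
30.4·(19.4 − T_b) = 11.9·(30.6 − T_b)
T_b = (30.4·19.4 − 11.9·30.6) / (30.4 − 11.9) = 225.62 / 18.5 = 12.196 °C ≈ 12.2 °C.

12.2 °C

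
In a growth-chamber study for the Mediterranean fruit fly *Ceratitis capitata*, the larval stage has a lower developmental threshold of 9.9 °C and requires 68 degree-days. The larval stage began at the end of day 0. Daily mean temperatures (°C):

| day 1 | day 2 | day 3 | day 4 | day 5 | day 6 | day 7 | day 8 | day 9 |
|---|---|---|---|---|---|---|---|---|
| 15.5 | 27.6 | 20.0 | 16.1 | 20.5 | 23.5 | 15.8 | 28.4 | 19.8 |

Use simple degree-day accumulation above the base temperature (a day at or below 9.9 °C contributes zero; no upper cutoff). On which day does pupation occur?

Daily DD above 9.9 °C: 5.6, 17.7, 10.1, 6.2, 10.6, 13.6, 5.9, 18.5, 9.9.
Cumulative: 5.6, 23.3, 33.4, 39.6, 50.2, 63.8, 69.7, 88.2, 98.1.
The total first reaches 68 DD on day 7.

day 7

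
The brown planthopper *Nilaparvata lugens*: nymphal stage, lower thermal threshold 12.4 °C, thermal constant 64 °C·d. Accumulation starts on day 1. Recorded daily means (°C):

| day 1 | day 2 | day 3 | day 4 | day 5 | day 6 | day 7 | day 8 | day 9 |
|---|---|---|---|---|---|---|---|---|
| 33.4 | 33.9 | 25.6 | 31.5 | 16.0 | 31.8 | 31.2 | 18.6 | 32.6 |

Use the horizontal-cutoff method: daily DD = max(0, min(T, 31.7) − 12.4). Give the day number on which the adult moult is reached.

Daily DD above 12.4 °C (capped at 19.3): 19.3, 19.3, 13.2, 19.1, 3.6, 19.3, 18.8, 6.2, 19.3.
Cumulative: 19.3, 38.6, 51.8, 70.9, 74.5, 93.8, 112.6, 118.8, 138.1.
The total first reaches 64 DD on day 4.

day 4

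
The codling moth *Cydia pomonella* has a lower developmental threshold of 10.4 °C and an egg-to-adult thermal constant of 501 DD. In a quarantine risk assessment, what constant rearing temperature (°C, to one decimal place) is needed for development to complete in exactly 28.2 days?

28.2 °C

Required daily accumulation = 501 / 28.2 = 17.766 DD/day.
T = T_base + 17.766 = 10.4 + 17.766 = 28.166 ≈ 28.2 °C.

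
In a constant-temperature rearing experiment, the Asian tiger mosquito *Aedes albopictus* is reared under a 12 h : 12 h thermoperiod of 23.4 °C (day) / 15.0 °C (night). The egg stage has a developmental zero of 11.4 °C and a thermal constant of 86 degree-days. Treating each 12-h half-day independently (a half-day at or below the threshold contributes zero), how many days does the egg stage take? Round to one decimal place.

11.0 days

Day half: max(0, 23.4 − 11.4) × 0.5 = 12.0 × 0.5 = 6.00 DD.
Night half: max(0, 15.0 − 11.4) × 0.5 = 3.6 × 0.5 = 1.80 DD.
Per 24 h: 7.80 DD/day.
Duration = 86 / 7.80 = 11.026 ≈ 11.0 days.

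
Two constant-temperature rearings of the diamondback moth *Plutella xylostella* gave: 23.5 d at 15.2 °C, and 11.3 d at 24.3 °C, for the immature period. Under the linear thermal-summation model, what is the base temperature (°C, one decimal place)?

Equal thermal constants: D₁(T₁ − T_b) = D₂(T₂ − T_b).
23.5·(15.2 − T_b) = 11.3·(24.3 − T_b)
T_b = (23.5·15.2 − 11.3·24.3) / (23.5 − 11.3) = 82.61 / 12.2 = 6.771 °C ≈ 6.8 °C.

6.8 °C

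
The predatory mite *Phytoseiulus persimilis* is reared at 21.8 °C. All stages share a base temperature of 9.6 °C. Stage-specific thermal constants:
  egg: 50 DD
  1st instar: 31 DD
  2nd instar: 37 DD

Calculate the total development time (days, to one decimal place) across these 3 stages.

9.7 days

Daily accumulation at 21.8 °C = 21.8 − 9.6 = 12.2 DD/day.
Total K = 50 + 31 + 37 = 118 DD.
Total duration = 118 / 12.2 = 9.672 ≈ 9.7 days.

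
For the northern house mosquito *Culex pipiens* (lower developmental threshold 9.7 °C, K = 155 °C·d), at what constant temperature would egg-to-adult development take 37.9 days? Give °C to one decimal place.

Required daily accumulation = 155 / 37.9 = 4.090 DD/day.
T = T_base + 4.090 = 9.7 + 4.090 = 13.790 ≈ 13.8 °C.

13.8 °C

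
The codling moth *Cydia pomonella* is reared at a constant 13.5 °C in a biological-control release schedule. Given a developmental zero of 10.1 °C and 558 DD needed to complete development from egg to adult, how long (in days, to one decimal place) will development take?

164.1 days

Daily accumulation = 13.5 − 10.1 = 3.4 DD/day.
Duration = 558 / 3.4 = 164.118 ≈ 164.1 days.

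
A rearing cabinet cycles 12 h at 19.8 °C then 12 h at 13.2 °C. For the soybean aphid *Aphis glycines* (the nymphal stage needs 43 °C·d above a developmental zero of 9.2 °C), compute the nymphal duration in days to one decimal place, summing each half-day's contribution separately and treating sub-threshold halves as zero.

5.9 days

Day half: max(0, 19.8 − 9.2) × 0.5 = 10.6 × 0.5 = 5.30 DD.
Night half: max(0, 13.2 − 9.2) × 0.5 = 4.0 × 0.5 = 2.00 DD.
Per 24 h: 7.30 DD/day.
Duration = 43 / 7.30 = 5.890 ≈ 5.9 days.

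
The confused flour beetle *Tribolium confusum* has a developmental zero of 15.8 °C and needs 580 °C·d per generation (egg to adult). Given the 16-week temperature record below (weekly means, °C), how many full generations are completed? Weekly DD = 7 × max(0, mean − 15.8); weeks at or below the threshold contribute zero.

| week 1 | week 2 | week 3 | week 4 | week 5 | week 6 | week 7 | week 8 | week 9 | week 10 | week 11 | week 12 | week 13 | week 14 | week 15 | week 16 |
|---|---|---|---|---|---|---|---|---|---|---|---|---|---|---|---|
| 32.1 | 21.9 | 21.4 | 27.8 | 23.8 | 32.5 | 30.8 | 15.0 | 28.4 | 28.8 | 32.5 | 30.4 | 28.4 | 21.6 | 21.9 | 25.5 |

2 generations

Weekly DD (7 × max(0, T̄ − 15.8)): 114.1, 42.7, 39.2, 84.0, 56.0, 116.9, 105.0, 0.0, 88.2, 91.0, 116.9, 102.2, 88.2, 40.6, 42.7, 67.9.
Season total = 1195.6 DD.
Complete generations = ⌊1195.6 / 580⌋ = 2.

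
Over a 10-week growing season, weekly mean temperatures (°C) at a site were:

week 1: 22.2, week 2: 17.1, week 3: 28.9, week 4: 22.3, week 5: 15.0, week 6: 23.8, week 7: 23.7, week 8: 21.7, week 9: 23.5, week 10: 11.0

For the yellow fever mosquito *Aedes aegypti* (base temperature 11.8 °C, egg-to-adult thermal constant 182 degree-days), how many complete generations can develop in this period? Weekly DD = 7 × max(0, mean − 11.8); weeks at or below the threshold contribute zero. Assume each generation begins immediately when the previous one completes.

3 generations

Weekly DD (7 × max(0, T̄ − 11.8)): 72.8, 37.1, 119.7, 73.5, 22.4, 84.0, 83.3, 69.3, 81.9, 0.0.
Season total = 644.0 DD.
Complete generations = ⌊644.0 / 182⌋ = 3.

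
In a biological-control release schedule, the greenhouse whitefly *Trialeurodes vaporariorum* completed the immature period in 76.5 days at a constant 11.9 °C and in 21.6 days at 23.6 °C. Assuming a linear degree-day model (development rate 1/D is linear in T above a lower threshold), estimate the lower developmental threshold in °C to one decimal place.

Equal thermal constants: D₁(T₁ − T_b) = D₂(T₂ − T_b).
76.5·(11.9 − T_b) = 21.6·(23.6 − T_b)
T_b = (76.5·11.9 − 21.6·23.6) / (76.5 − 21.6) = 400.59 / 54.9 = 7.297 °C ≈ 7.3 °C.

7.3 °C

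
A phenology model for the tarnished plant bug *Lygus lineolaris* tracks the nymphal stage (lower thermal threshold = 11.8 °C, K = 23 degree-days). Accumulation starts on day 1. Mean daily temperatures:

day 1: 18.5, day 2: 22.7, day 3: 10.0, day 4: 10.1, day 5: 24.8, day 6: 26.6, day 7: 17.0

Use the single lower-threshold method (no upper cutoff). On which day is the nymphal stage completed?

day 5

Daily DD above 11.8 °C: 6.7, 10.9, 0.0, 0.0, 13.0, 14.8, 5.2.
Cumulative: 6.7, 17.6, 17.6, 17.6, 30.6, 45.4, 50.6.
The total first reaches 23 DD on day 5.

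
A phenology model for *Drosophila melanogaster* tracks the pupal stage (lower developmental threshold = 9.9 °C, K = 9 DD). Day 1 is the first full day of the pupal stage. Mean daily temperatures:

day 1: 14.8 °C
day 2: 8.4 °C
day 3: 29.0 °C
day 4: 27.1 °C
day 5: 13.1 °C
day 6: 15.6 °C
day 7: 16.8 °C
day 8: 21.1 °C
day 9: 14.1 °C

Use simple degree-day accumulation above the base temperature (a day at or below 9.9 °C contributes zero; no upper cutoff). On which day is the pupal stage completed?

day 3

Daily DD above 9.9 °C: 4.9, 0.0, 19.1, 17.2, 3.2, 5.7, 6.9, 11.2, 4.2.
Cumulative: 4.9, 4.9, 24.0, 41.2, 44.4, 50.1, 57.0, 68.2, 72.4.
The total first reaches 9 DD on day 3.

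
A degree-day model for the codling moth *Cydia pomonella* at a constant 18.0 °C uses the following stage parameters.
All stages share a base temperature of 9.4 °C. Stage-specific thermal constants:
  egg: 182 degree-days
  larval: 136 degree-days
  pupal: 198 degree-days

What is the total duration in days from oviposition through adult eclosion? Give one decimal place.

Daily accumulation at 18.0 °C = 18.0 − 9.4 = 8.6 DD/day.
Total K = 182 + 136 + 198 = 516 DD.
Total duration = 516 / 8.6 = 60.000 ≈ 60.0 days.

60.0 days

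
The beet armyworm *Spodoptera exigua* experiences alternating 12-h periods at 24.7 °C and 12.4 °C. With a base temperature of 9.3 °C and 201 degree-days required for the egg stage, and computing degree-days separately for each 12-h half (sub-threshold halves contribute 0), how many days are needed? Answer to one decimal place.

Day half: max(0, 24.7 − 9.3) × 0.5 = 15.4 × 0.5 = 7.70 DD.
Night half: max(0, 12.4 − 9.3) × 0.5 = 3.1 × 0.5 = 1.55 DD.
Per 24 h: 9.25 DD/day.
Duration = 201 / 9.25 = 21.730 ≈ 21.7 days.

21.7 days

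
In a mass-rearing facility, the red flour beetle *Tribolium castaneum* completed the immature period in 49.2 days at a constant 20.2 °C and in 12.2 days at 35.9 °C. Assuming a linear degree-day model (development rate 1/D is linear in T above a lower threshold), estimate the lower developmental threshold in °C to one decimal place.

15.0 °C

Equal thermal constants: D₁(T₁ − T_b) = D₂(T₂ − T_b).
49.2·(20.2 − T_b) = 12.2·(35.9 − T_b)
T_b = (49.2·20.2 − 12.2·35.9) / (49.2 − 12.2) = 555.86 / 37.0 = 15.023 °C ≈ 15.0 °C.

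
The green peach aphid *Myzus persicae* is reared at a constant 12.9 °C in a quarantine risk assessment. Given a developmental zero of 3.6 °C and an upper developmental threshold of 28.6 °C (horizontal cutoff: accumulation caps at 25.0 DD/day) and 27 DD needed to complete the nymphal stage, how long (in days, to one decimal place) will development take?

2.9 days

Daily accumulation = 12.9 − 3.6 = 9.3 DD/day.
Duration = 27 / 9.3 = 2.903 ≈ 2.9 days.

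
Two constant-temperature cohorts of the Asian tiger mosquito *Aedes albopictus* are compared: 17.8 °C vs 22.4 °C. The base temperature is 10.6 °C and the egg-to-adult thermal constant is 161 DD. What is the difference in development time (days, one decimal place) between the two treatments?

At 17.8 °C: 161 / (17.8 − 10.6) = 161 / 7.2 = 22.361 d.
At 22.4 °C: 161 / (22.4 − 10.6) = 161 / 11.8 = 13.644 d.
Difference = |22.361 − 13.644| = 8.717 ≈ 8.7 days.

8.7 days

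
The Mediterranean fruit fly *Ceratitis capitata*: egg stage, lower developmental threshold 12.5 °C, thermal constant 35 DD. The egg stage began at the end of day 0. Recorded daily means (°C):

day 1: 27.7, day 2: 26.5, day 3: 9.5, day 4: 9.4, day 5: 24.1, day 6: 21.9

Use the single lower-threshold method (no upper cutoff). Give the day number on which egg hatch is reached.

day 5

Daily DD above 12.5 °C: 15.2, 14.0, 0.0, 0.0, 11.6, 9.4.
Cumulative: 15.2, 29.2, 29.2, 29.2, 40.8, 50.2.
The total first reaches 35 DD on day 5.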